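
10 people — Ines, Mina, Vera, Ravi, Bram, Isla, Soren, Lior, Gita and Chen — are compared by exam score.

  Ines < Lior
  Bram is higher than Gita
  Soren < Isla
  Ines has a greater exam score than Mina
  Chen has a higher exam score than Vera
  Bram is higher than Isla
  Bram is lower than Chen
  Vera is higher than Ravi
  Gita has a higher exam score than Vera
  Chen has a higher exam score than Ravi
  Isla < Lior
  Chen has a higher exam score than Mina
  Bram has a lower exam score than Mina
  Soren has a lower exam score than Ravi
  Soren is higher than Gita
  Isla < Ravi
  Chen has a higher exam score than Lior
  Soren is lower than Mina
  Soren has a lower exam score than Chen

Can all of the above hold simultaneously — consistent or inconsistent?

inconsistent

We have Gita < Soren stated directly, yet also Soren < Isla < Ravi < Vera < Gita by chaining the others — so Soren < Gita. Contradiction.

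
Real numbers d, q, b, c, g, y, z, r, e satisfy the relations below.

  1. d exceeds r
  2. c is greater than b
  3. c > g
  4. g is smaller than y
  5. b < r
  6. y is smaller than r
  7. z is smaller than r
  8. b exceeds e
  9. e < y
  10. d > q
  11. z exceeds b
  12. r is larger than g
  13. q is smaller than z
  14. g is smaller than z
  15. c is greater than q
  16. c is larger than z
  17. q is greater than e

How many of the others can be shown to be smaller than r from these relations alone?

6

Directly below r: b, g, z, y.
One step further: e, q (6 so far).
Nothing else is reachable below r; 6 in all.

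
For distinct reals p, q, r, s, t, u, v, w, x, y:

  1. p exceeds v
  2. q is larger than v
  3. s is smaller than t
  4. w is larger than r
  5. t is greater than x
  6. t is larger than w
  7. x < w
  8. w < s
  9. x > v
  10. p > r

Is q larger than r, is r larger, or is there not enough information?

undetermined

Following every chain through r: above r we get p, w, s, t.
q is not reached, and no chain runs the other way from q to r.
So the given relations leave the order of r and q undetermined.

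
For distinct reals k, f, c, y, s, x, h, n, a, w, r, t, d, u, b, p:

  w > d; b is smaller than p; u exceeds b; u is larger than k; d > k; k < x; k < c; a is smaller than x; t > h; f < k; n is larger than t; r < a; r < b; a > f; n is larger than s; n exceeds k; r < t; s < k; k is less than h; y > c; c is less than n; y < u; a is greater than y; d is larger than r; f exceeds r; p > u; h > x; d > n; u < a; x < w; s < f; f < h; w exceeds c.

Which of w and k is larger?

w

k < c < y < u < a < x < h < t < n < d < w, by transitivity through c, y, u, a, x, h, t, n, d.
So k < w; w is the larger of the two.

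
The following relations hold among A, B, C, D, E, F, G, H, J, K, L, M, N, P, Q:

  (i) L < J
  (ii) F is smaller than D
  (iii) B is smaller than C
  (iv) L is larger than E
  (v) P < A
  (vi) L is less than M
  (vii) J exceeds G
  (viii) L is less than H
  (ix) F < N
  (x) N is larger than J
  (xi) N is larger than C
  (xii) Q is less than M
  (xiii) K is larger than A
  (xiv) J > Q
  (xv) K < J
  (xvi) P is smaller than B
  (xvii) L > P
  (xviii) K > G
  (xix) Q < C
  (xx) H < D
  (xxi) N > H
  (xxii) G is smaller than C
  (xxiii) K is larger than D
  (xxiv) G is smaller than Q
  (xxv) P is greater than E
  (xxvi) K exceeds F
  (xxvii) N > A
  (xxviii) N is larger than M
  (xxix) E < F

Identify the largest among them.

N

Chaining downward from N: directly below it, F, A, H, J, C, M; then G, Q, E, P, L, K, B; then D.
That covers every other element, and nothing is given above N, so N is the largest.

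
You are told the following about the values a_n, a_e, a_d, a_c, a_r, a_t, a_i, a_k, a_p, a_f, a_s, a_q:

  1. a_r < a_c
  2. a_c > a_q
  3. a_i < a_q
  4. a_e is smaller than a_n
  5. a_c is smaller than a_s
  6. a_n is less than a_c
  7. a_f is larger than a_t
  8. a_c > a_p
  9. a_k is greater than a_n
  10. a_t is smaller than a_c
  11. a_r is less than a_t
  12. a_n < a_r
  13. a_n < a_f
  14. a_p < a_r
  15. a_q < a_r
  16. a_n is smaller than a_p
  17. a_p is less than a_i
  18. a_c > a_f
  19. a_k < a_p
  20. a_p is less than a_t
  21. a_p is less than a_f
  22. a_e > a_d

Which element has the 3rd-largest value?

a_f

Piecing the relations together gives one ordering: a_d < a_e < a_n < a_k < a_p < a_i < a_q < a_r < a_t < a_f < a_c < a_s.
The 3rd largest is a_f.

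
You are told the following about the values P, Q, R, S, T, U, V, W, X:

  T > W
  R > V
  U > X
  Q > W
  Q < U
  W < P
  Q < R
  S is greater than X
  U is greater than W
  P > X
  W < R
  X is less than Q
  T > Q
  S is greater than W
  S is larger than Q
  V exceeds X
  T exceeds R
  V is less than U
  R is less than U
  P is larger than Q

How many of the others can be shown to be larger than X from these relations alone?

7

The elements the relations force above X are Q, V, R, S, U, P, T — no chain reaches any other.
That is 7.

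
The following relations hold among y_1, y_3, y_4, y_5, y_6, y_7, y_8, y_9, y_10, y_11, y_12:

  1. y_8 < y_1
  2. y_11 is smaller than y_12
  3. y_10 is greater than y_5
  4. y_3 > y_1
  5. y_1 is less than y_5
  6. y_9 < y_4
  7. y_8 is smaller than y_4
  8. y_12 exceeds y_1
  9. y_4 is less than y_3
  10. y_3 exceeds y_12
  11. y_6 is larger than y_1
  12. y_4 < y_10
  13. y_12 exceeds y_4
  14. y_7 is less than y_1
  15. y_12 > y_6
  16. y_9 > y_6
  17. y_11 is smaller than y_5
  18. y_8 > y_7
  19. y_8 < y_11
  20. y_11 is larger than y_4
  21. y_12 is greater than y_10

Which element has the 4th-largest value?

The consecutive relations fix a unique order: y_7 < y_8 < y_1 < y_6 < y_9 < y_4 < y_11 < y_5 < y_10 < y_12 < y_3.
The 4th largest is y_5.

y_5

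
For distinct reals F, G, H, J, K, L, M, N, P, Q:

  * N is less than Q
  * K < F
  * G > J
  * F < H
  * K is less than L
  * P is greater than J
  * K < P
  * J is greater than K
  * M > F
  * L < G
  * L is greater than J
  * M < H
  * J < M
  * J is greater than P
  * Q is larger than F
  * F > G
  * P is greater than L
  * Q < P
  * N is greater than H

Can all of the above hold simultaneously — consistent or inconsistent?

inconsistent

Chaining the given relations yields J < L < G < F < M < H < N < Q < P, so J < P. But one relation states P < J. These cannot both hold.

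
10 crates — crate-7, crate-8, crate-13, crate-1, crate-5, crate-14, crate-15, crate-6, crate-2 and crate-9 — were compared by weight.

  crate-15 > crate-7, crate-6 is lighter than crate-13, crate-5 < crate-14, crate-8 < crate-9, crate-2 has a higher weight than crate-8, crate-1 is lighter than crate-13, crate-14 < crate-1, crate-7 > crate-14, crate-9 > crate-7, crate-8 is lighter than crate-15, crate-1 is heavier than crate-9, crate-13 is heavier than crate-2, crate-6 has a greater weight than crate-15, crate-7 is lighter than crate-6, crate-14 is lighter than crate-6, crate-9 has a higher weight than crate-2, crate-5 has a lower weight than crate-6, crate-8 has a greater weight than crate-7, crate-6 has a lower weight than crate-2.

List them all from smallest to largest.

Each adjacent pair is fixed by a given relation: crate-5 < crate-14; crate-14 < crate-7; crate-7 < crate-8; crate-8 < crate-15; crate-15 < crate-6; crate-6 < crate-2; crate-2 < crate-9; crate-9 < crate-1; crate-1 < crate-13. Chaining them end to end gives the full order.

crate-5 < crate-14 < crate-7 < crate-8 < crate-15 < crate-6 < crate-2 < crate-9 < crate-1 < crate-13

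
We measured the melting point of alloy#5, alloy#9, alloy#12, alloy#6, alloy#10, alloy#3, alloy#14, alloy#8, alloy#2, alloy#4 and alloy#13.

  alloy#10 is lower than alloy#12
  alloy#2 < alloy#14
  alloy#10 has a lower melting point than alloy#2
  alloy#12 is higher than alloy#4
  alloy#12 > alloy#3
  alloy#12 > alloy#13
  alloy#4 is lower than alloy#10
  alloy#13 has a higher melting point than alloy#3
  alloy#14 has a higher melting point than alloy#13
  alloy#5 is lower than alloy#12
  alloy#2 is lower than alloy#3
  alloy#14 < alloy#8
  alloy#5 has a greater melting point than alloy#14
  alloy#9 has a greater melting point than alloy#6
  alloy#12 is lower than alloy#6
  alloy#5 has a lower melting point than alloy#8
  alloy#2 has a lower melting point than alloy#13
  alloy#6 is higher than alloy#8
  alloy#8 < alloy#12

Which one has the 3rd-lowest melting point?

alloy#2

Piecing the relations together gives one ordering: alloy#4 < alloy#10 < alloy#2 < alloy#3 < alloy#13 < alloy#14 < alloy#5 < alloy#8 < alloy#12 < alloy#6 < alloy#9.
Counting 3 from the smallest end gives alloy#2.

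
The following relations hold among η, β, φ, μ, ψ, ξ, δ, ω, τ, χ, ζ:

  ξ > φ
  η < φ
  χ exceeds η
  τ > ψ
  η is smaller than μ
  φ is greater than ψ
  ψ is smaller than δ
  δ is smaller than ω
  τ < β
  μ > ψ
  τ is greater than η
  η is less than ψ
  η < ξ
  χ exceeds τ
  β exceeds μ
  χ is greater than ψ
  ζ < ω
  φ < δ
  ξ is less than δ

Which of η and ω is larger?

ω

The relevant relations are η < ψ; ψ < φ; φ < ξ; ξ < δ; δ < ω.
Together: η < ψ < φ < ξ < δ < ω.
So η < ω; ω is the larger of the two.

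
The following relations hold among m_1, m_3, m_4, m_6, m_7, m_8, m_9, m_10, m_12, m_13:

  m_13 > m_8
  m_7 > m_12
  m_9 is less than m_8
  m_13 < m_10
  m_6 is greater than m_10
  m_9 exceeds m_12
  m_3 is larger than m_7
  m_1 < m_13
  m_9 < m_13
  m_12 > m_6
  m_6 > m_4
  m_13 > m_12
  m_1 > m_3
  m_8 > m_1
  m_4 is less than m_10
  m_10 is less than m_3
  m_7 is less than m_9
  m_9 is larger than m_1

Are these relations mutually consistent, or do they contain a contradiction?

inconsistent

We have m_13 < m_10 stated directly, yet also m_10 < m_6 < m_12 < m_7 < m_3 < m_1 < m_9 < m_8 < m_13 by chaining the others — so m_10 < m_13. Contradiction.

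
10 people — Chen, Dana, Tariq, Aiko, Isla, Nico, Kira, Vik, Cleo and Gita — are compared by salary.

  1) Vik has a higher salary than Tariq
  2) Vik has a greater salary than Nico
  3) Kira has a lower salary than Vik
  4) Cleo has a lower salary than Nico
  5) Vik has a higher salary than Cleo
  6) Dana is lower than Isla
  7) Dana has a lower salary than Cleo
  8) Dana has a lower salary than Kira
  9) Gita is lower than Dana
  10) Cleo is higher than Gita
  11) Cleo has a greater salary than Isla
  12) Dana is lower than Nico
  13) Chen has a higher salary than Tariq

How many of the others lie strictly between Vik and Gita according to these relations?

5

Chaining upward from Gita reaches: Dana, Isla, Cleo, Nico, Kira.
Chaining downward from Vik reaches: Tariq, Dana, Isla, Cleo, Nico, Kira.
Strictly between Gita and Vik are those in both lists: Dana, Isla, Cleo, Nico, Kira — 5 elements.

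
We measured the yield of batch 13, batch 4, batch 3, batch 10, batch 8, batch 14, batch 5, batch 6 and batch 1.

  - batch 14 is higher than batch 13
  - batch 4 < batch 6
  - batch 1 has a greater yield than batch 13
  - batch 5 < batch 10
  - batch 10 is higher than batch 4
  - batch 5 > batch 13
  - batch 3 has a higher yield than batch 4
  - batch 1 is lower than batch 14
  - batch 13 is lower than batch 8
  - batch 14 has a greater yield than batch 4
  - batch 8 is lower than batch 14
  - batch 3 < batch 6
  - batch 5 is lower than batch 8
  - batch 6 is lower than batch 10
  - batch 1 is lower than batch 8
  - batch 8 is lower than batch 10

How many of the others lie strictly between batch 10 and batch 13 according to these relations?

Chaining upward from batch 13 reaches: batch 5, batch 1, batch 8, batch 14.
Chaining downward from batch 10 reaches: batch 4, batch 3, batch 5, batch 6, batch 1, batch 8.
Strictly between batch 13 and batch 10 are those in both lists: batch 5, batch 1, batch 8 — 3 elements.

3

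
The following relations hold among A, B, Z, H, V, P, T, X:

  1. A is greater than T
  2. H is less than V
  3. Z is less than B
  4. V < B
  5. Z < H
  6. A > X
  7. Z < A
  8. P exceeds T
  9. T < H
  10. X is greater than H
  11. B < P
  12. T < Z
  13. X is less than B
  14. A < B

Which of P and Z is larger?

P

Z < H and H < X give Z < X.
With X < A: Z < H < X < A.
Then A < B extends the chain to B.
With B < P: Z < H < X < A < B < P.
So Z < P; P is the larger of the two.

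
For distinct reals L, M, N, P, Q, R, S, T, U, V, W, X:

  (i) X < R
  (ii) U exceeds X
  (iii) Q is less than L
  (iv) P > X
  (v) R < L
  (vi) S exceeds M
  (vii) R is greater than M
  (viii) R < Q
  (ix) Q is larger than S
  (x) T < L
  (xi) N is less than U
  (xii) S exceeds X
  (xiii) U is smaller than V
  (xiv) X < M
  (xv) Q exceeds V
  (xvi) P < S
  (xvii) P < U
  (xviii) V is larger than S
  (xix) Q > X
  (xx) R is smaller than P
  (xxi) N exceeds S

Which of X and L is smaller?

X < M and M < R give X < R.
With R < P: X < M < R < P.
Then P < S extends the chain to S.
Then S < N extends the chain to N.
Then N < U extends the chain to U.
Then U < V extends the chain to V.
With V < Q: X < M < R < P < S < N < U < V < Q.
With Q < L: X < M < R < P < S < N < U < V < Q < L.
So X < L; X is the smaller of the two.

X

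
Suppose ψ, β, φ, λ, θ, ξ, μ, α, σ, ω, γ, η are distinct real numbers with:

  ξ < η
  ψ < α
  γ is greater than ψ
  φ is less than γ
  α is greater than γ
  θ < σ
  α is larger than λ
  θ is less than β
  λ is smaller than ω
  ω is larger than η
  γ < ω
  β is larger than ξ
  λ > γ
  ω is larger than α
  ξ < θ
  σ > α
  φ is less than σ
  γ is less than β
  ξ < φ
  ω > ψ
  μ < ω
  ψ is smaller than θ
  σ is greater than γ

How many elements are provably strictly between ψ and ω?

Chaining upward from ψ reaches: γ, λ, θ, α, β, σ.
Chaining downward from ω reaches: ξ, μ, φ, γ, λ, α, η.
Strictly between ψ and ω are those in both lists: γ, λ, α — 3 elements.

3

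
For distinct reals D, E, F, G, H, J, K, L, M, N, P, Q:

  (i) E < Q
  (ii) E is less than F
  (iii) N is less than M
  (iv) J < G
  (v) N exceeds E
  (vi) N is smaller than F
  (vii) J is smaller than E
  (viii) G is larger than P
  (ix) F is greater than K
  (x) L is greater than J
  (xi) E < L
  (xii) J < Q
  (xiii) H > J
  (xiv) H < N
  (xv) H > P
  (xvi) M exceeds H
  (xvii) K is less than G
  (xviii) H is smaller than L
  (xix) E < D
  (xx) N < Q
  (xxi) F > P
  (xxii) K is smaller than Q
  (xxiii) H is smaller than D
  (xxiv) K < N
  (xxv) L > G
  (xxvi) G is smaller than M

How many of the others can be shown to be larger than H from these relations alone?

6

The elements the relations force above H are N, M, L, D, Q, F — no chain reaches any other.
That is 6.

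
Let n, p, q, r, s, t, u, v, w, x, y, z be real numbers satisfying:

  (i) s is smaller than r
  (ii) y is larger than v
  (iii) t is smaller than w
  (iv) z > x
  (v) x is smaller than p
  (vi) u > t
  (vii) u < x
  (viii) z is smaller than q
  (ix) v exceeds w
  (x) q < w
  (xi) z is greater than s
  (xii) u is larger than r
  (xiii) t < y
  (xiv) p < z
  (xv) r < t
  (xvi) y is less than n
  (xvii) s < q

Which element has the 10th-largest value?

Chaining the given pairs: s < r < t < u < x < p < z < q < w < v < y < n.
The 10th largest is t.

t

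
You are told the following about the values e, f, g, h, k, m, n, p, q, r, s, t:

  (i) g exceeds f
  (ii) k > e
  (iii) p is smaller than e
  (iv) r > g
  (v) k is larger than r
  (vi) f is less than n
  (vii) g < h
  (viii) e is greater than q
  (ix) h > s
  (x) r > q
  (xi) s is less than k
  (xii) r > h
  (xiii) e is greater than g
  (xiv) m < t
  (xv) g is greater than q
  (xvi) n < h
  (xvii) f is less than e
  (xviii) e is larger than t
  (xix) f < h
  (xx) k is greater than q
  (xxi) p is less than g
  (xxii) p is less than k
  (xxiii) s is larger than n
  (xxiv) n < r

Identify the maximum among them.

Chaining downward from k: directly below it, q, p, s, r, e; then f, n, g, t, h; then m.
That covers every other element, and nothing is given above k, so k is the maximum.

k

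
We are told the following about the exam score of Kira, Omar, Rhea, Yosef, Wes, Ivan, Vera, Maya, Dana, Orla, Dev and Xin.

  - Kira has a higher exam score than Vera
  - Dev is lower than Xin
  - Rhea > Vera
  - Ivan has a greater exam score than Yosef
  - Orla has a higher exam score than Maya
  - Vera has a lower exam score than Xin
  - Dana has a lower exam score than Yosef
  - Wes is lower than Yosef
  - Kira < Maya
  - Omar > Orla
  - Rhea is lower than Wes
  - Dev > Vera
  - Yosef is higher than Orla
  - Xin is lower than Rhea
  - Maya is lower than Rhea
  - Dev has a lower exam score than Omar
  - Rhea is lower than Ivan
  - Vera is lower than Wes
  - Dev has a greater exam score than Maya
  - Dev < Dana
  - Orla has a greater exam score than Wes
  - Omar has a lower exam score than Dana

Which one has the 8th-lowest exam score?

Orla

Chaining the given pairs: Vera < Kira < Maya < Dev < Xin < Rhea < Wes < Orla < Omar < Dana < Yosef < Ivan.
The 8th smallest is Orla.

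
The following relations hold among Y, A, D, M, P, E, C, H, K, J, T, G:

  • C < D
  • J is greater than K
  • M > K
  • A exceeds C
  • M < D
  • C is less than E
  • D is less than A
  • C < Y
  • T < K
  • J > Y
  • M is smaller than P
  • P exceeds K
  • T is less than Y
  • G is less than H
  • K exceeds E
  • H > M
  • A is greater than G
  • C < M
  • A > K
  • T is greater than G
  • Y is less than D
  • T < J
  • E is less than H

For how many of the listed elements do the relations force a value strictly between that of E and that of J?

1

The relations place E below J. An element lies strictly between them when it is forced above E and also forced below J.
Above E: {K, M, H, D, P, A}. Below J: {G, C, T, K, Y}.
Intersection: {K} — 1.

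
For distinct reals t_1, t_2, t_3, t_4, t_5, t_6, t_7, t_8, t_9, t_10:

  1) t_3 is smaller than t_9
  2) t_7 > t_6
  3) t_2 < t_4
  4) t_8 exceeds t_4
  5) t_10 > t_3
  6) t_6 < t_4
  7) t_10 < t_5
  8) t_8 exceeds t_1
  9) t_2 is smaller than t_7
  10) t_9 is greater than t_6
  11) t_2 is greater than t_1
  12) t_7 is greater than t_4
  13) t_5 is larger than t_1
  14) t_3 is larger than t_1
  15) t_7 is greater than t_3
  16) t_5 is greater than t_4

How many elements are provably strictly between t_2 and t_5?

1

The relations place t_2 below t_5. An element lies strictly between them when it is forced above t_2 and also forced below t_5.
Above t_2: {t_4, t_8, t_7}. Below t_5: {t_1, t_3, t_6, t_4, t_10}.
Intersection: {t_4} — 1.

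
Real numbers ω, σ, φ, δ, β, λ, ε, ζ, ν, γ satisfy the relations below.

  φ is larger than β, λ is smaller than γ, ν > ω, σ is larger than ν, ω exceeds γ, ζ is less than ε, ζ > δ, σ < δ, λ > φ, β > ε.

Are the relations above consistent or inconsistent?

Chaining the given relations yields ω < ν < σ < δ < ζ < ε < β < φ < λ < γ, so ω < γ. But one relation states γ < ω. These cannot both hold.

inconsistent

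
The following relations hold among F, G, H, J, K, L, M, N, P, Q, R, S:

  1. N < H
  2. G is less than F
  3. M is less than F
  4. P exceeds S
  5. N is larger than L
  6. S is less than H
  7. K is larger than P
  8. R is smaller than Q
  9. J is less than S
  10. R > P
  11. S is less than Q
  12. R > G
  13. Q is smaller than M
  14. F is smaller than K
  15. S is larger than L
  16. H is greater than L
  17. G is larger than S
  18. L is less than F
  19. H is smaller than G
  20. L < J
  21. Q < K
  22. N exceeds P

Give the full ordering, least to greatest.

Each adjacent pair is fixed by a given relation: L < J; J < S; S < P; P < N; N < H; H < G; G < R; R < Q; Q < M; M < F; F < K. Chaining them end to end gives the full order.

L < J < S < P < N < H < G < R < Q < M < F < K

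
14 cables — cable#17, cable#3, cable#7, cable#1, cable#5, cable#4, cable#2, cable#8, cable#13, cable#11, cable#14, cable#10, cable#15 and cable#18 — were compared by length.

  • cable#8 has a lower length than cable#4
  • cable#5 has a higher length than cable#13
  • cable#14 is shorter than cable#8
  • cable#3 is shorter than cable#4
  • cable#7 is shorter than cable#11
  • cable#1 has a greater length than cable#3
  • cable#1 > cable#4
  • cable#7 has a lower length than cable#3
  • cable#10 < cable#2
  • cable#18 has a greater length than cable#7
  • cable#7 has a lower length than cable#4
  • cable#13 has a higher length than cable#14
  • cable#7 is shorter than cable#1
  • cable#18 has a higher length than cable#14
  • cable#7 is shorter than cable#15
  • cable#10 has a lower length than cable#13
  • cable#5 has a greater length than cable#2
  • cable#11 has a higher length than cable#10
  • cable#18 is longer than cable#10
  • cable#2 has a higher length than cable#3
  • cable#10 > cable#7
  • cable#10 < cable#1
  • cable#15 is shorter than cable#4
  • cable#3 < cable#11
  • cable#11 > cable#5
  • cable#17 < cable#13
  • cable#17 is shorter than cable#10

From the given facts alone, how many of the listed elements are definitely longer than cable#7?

10

The elements the relations force above cable#7 are cable#15, cable#3, cable#10, cable#13, cable#2, cable#18, cable#5, cable#4, cable#1, cable#11 — no chain reaches any other.
That is 10.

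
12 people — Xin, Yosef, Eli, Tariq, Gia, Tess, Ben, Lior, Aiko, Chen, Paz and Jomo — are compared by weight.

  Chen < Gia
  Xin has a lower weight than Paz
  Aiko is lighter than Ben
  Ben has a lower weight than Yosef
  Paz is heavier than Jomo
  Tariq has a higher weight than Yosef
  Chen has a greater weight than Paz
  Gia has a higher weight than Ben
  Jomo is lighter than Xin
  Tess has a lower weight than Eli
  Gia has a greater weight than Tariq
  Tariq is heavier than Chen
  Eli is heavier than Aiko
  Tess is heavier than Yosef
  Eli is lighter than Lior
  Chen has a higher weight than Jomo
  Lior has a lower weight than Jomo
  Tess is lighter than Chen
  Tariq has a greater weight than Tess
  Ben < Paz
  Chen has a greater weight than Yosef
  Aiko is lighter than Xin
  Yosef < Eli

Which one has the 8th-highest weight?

Chaining the given pairs: Aiko < Ben < Yosef < Tess < Eli < Lior < Jomo < Xin < Paz < Chen < Tariq < Gia.
Counting 8 from the largest end gives Eli.

Eli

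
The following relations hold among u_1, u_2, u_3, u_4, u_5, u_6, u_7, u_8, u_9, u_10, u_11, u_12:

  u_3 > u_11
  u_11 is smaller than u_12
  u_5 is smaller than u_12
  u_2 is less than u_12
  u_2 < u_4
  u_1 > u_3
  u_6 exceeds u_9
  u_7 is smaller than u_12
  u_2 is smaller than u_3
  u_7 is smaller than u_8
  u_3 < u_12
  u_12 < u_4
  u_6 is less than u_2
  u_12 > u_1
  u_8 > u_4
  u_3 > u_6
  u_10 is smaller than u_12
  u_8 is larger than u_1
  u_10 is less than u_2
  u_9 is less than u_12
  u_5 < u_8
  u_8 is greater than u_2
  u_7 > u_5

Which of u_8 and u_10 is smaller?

u_10 < u_2 < u_3 < u_1 < u_12 < u_4 < u_8, by transitivity through u_2, u_3, u_1, u_12, u_4.
So u_10 < u_8; u_10 is the smaller of the two.

u_10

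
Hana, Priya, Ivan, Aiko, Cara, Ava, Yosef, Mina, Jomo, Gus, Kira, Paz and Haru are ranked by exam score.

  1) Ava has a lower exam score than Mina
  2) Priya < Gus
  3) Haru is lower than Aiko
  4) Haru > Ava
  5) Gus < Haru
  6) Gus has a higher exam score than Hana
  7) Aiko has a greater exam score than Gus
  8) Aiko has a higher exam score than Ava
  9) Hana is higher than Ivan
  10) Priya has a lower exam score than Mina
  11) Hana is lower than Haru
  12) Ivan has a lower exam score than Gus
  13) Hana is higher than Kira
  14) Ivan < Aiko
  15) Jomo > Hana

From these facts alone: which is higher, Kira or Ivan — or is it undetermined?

undetermined

Following every chain through Ivan: above Ivan we get Hana, Jomo, Gus, Haru, Aiko.
Kira is not reached, and no chain runs the other way from Kira to Ivan.
So the given relations leave the order of Ivan and Kira undetermined.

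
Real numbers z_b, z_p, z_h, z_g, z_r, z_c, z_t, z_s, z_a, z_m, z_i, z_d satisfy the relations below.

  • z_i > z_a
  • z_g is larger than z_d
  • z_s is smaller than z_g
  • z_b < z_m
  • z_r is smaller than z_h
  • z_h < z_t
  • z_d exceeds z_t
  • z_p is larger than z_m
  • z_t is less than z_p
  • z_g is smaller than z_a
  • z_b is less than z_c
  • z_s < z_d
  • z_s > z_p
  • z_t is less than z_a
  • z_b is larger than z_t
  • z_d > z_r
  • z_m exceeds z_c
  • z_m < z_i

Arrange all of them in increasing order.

Nothing is placed below z_r, so it is least; from there z_r < z_h; z_h < z_t; z_t < z_b; z_b < z_c; z_c < z_m; z_m < z_p; z_p < z_s; z_s < z_d; z_d < z_g; z_g < z_a; z_a < z_i, each given directly.

z_r < z_h < z_t < z_b < z_c < z_m < z_p < z_s < z_d < z_g < z_a < z_i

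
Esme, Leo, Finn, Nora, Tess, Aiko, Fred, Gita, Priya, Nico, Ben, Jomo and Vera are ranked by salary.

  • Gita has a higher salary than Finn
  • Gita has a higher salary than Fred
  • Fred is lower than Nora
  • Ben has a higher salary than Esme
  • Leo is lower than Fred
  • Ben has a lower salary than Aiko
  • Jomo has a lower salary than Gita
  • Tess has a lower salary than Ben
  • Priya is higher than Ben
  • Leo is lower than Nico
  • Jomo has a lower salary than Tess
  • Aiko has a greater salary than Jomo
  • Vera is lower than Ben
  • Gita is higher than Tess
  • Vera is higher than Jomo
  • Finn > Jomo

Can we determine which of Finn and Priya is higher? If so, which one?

undetermined

Following every chain through Finn: above Finn we get Gita; below Finn we get Jomo.
Priya is not reached, and no chain runs the other way from Priya to Finn.
So the given relations leave the order of Finn and Priya undetermined.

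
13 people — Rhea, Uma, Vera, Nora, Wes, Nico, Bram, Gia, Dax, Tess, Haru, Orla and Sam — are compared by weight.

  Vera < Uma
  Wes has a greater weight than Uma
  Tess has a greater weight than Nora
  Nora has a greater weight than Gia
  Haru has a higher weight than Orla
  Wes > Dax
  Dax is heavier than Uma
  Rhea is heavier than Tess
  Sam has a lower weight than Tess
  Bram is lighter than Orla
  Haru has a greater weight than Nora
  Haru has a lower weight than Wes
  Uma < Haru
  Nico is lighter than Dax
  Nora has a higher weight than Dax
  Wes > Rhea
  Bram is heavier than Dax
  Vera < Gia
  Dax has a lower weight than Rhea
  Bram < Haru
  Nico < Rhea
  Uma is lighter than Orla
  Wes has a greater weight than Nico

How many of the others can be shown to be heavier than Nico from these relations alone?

8

From Nico the given relations immediately reach Dax, Rhea, Wes.
From those, Bram, Nora — 5 in total.
From those, Tess, Orla, Haru — 8 in total.
No other element is forced above Nico by the given relations, so the count is 8.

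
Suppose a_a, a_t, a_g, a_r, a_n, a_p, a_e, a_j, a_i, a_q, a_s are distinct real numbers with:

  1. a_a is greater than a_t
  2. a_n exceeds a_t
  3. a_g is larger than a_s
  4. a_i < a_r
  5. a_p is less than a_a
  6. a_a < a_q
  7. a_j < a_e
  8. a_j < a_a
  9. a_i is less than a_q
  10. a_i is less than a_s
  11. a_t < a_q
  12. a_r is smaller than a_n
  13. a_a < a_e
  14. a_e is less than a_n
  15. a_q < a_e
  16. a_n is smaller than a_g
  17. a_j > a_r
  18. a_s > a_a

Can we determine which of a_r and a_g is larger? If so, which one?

a_g

a_r < a_j and a_j < a_a give a_r < a_a.
Then a_a < a_s extends the chain to a_s.
Then a_s < a_g extends the chain to a_g.
So a_g is larger.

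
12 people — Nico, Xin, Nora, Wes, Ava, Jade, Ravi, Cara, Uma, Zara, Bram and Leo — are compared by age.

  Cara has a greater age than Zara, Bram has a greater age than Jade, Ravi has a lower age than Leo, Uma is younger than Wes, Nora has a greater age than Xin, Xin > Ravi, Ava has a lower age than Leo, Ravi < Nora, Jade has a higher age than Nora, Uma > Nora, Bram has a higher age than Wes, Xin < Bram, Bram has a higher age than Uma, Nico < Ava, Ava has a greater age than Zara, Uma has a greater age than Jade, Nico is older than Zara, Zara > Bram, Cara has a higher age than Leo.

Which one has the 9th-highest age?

Jade

Chaining the given pairs: Ravi < Xin < Nora < Jade < Uma < Wes < Bram < Zara < Nico < Ava < Leo < Cara.
Counting 9 from the largest end gives Jade.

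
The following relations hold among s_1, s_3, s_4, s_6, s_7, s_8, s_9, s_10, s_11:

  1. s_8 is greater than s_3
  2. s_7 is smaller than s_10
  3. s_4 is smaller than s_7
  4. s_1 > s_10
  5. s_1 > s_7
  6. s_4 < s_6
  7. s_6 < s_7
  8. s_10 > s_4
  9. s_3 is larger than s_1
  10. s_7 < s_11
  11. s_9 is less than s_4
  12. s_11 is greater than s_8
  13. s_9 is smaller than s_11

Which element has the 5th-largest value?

s_10

Piecing the relations together gives one ordering: s_9 < s_4 < s_6 < s_7 < s_10 < s_1 < s_3 < s_8 < s_11.
The 5th largest is s_10.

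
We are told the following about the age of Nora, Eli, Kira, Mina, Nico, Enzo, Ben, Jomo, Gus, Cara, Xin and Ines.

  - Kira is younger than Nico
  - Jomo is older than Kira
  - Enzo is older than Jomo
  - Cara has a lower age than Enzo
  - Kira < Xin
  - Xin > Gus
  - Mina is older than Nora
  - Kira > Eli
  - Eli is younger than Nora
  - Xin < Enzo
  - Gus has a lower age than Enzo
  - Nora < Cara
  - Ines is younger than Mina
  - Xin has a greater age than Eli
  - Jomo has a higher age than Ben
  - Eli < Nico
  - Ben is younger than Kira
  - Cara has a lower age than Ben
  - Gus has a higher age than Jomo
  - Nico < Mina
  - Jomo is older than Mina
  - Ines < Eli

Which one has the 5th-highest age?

Chaining the given pairs: Ines < Eli < Nora < Cara < Ben < Kira < Nico < Mina < Jomo < Gus < Xin < Enzo.
Counting 5 from the largest end gives Mina.

Mina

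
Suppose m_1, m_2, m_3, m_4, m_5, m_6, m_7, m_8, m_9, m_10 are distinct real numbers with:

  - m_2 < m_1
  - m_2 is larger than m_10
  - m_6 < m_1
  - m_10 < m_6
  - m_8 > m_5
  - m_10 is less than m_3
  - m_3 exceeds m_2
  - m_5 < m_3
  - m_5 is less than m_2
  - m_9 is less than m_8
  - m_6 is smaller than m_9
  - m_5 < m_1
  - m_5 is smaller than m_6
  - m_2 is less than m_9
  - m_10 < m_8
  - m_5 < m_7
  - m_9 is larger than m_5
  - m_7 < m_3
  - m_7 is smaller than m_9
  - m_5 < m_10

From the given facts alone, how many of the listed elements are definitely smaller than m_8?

The elements the relations force below m_8 are m_5, m_10, m_7, m_6, m_2, m_9 — no chain reaches any other.
That is 6.

6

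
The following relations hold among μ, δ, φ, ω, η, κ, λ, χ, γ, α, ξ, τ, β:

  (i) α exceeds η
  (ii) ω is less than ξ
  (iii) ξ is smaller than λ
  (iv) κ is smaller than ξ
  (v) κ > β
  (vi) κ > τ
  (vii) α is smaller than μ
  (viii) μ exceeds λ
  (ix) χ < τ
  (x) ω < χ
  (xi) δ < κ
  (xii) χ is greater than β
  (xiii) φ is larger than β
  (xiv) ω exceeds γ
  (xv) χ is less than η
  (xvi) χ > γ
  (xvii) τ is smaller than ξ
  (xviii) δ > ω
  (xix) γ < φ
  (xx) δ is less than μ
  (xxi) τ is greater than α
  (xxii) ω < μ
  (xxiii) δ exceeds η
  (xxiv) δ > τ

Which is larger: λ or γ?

λ

Link the given pairs in sequence: γ < ω; ω < χ; χ < η; η < α; α < τ; τ < δ; δ < κ; κ < ξ; ξ < λ.
Chaining these gives γ < ω < χ < η < α < τ < δ < κ < ξ < λ.
So γ < λ; λ is the larger of the two.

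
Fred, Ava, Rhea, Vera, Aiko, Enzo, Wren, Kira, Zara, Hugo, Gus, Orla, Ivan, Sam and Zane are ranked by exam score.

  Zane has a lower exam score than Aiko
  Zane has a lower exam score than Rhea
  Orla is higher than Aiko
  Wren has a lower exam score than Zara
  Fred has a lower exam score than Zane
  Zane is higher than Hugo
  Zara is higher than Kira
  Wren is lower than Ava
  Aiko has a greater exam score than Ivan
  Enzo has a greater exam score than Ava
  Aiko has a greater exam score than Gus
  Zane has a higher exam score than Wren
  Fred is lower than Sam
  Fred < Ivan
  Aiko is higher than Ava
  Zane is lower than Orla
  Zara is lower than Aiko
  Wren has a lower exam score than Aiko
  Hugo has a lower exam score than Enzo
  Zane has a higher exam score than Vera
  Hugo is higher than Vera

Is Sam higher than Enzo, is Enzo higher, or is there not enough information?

Following every chain through Enzo: below Enzo we get Vera, Wren, Ava, Hugo.
Sam is not reached, and no chain runs the other way from Sam to Enzo.
So the given relations leave the order of Enzo and Sam undetermined.

undetermined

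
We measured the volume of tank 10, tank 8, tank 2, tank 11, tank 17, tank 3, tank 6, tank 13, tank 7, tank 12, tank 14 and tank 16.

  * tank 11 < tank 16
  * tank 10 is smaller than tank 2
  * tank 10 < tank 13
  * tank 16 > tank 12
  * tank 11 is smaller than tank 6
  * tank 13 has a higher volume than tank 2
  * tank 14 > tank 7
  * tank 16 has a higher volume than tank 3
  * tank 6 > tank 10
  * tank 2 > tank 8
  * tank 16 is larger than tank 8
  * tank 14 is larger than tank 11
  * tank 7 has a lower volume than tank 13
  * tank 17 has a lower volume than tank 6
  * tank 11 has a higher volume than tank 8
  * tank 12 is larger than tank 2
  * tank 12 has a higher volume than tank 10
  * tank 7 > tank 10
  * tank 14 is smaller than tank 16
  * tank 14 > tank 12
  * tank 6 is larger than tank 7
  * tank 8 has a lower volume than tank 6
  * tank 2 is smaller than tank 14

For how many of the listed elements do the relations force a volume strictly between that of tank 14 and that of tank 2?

1

Chaining upward from tank 2 reaches: tank 12, tank 13, tank 16.
Chaining downward from tank 14 reaches: tank 8, tank 10, tank 7, tank 11, tank 12.
Strictly between tank 2 and tank 14 are those in both lists: tank 12 — 1 element.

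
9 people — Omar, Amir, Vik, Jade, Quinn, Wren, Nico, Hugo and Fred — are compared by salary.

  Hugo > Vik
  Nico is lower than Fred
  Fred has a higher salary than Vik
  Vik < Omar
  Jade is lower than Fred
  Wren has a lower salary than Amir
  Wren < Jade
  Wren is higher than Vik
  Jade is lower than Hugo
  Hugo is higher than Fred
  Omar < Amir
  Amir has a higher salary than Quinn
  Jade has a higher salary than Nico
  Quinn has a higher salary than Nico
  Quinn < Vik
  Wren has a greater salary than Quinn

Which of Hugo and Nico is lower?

Nico

Chaining the given relations: Nico < Quinn < Vik < Wren < Jade < Fred < Hugo.
So Nico < Hugo; Nico is the lower of the two.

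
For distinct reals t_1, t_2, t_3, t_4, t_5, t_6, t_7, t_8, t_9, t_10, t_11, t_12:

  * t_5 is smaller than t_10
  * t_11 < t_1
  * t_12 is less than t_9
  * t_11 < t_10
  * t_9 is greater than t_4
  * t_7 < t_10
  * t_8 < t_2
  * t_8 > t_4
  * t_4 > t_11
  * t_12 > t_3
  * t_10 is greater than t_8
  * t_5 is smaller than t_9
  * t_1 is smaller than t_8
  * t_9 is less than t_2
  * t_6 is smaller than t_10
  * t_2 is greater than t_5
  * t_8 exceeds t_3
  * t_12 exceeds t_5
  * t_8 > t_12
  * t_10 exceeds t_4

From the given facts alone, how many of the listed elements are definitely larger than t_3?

5

The elements the relations force above t_3 are t_12, t_8, t_9, t_2, t_10 — no chain reaches any other.
That is 5.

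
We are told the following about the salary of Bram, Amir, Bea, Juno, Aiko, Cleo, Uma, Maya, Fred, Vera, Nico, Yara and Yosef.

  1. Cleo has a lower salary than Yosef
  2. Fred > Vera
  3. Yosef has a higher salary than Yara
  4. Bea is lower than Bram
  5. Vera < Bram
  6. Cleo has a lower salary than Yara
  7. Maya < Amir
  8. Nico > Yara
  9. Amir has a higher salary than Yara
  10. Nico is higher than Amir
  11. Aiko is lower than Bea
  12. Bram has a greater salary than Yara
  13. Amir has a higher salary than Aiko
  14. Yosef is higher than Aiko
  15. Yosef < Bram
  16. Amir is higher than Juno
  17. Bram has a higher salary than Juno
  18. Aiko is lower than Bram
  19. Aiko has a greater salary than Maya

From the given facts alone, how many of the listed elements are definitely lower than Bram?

Directly below Bram: Juno, Yara, Aiko, Bea, Yosef, Vera.
One step further: Cleo, Maya (8 so far).
Nothing else is reachable below Bram; 8 in all.

8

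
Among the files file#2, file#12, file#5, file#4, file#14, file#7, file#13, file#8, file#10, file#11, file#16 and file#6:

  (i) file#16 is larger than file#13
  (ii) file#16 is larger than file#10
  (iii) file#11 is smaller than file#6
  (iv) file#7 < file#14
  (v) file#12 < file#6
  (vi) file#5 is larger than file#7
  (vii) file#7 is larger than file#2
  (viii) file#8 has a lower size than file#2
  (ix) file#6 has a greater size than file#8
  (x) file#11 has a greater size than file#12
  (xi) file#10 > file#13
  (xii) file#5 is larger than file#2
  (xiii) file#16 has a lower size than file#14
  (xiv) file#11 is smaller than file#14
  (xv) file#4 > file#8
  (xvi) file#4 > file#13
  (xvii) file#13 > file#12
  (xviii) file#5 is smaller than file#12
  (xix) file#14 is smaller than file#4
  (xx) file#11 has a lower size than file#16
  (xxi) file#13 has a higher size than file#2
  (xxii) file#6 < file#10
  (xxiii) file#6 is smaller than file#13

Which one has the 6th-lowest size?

Piecing the relations together gives one ordering: file#8 < file#2 < file#7 < file#5 < file#12 < file#11 < file#6 < file#13 < file#10 < file#16 < file#14 < file#4.
Counting 6 from the smallest end gives file#11.

file#11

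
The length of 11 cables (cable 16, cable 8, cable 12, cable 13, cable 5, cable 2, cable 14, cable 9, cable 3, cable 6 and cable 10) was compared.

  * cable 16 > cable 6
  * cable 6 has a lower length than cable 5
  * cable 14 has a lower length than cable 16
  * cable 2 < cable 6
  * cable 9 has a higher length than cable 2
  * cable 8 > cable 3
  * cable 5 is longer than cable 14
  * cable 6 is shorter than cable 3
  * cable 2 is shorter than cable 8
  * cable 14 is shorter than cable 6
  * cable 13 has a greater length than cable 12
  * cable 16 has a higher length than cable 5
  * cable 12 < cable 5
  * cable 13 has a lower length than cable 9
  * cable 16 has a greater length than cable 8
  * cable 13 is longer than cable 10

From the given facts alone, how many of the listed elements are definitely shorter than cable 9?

4

The elements the relations force below cable 9 are cable 2, cable 10, cable 12, cable 13 — no chain reaches any other.
That is 4.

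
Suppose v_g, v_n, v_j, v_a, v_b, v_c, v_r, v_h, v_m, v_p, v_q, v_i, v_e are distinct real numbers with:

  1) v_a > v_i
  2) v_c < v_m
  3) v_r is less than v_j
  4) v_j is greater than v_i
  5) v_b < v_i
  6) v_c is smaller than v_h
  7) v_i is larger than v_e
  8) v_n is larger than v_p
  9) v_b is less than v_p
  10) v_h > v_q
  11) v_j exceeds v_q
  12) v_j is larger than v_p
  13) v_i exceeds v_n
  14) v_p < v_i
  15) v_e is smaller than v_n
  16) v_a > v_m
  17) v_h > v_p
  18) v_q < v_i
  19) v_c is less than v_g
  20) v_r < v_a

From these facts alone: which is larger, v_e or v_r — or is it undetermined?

Following every chain through v_e: above v_e we get v_n, v_i, v_j, v_a.
v_r is not reached, and no chain runs the other way from v_r to v_e.
So the given relations leave the order of v_e and v_r undetermined.

undetermined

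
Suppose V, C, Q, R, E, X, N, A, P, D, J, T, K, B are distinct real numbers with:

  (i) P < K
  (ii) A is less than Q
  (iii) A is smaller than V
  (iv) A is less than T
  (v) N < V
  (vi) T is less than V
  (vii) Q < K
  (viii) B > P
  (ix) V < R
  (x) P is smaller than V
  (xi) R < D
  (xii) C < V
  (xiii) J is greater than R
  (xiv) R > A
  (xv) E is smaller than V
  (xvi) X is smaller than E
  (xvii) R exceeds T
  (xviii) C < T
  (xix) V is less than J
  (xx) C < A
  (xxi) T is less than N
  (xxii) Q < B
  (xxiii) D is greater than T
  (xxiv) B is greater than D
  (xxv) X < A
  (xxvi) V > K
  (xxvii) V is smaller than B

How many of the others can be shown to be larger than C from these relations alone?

10

From C the given relations immediately reach A, T, V.
From those, Q, N, R, J, D, B — 9 in total.
From those, K — 10 in total.
Nothing else is reachable above C; 10 in all.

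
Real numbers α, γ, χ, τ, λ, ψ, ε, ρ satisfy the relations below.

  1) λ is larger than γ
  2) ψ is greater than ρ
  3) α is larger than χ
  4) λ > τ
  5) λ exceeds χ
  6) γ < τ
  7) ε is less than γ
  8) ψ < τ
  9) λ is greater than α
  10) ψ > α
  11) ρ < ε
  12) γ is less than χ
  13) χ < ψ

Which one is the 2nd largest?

τ

Chaining the given pairs: ρ < ε < γ < χ < α < ψ < τ < λ.
Counting 2 from the largest end gives τ.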